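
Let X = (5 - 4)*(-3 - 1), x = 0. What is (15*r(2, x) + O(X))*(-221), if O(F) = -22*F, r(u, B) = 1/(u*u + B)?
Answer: -81107/4 ≈ -20277.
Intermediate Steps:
X = -4 (X = 1*(-4) = -4)
r(u, B) = 1/(B + u²) (r(u, B) = 1/(u² + B) = 1/(B + u²))
(15*r(2, x) + O(X))*(-221) = (15/(0 + 2²) - 22*(-4))*(-221) = (15/(0 + 4) + 88)*(-221) = (15/4 + 88)*(-221) = (367/4)*(-221) = -81107/4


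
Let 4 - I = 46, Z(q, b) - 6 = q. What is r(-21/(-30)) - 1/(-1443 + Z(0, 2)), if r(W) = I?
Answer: -60353/1437 ≈ -41.999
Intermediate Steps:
Z(q, b) = 6 + q
I = -42 (I = 4 - 1*46 = 4 - 46 = -42)
r(W) = -42
r(-21/(-30)) - 1/(-1443 + Z(0, 2)) = -42 - 1/(-1443 + (6 + 0)) = -42 - 1/(-1443 + 6) = -42 - 1/(-1437) = -42 - 1*(-1/1437) = -42 + 1/1437 = -60353/1437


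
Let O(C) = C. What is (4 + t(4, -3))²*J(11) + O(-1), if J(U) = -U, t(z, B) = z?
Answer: -705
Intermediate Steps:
(4 + t(4, -3))²*J(11) + O(-1) = (4 + 4)²*(-1*11) - 1 = 8²*(-11) - 1 = 64*(-11) - 1 = -704 - 1 = -705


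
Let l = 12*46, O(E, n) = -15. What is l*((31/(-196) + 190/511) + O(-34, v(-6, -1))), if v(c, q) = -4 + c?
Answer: -29195694/3577 ≈ -8162.1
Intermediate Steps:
l = 552
l*((31/(-196) + 190/511) + O(-34, v(-6, -1))) = 552*((31/(-196) + 190/511) - 15) = 552*((31*(-1/196) + 190*(1/511)) - 15) = 552*((-31/196 + 190/511) - 15) = 552*(3057/14308 - 15) = 552*(-211563/14308) = -29195694/3577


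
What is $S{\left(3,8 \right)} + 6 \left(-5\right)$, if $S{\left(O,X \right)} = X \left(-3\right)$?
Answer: $-54$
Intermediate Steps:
$S{\left(O,X \right)} = - 3 X$
$S{\left(3,8 \right)} + 6 \left(-5\right) = \left(-3\right) 8 + 6 \left(-5\right) = -24 - 30 = -54$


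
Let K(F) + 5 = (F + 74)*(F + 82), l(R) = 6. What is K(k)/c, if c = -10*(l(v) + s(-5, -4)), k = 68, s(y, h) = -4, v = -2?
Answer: -4259/4 ≈ -1064.8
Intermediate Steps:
K(F) = -5 + (74 + F)*(82 + F) (K(F) = -5 + (F + 74)*(F + 82) = -5 + (74 + F)*(82 + F))
c = -20 (c = -10*(6 - 4) = -10*2 = -20)
K(k)/c = (6063 + 68² + 156*68)/(-20) = (6063 + 4624 + 10608)*(-1/20) = 21295*(-1/20) = -4259/4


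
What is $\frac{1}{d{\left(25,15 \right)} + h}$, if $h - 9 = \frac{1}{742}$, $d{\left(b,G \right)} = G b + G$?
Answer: $\frac{742}{296059} \approx 0.0025063$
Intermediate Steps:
$d{\left(b,G \right)} = G + G b$
$h = \frac{6679}{742}$ ($h = 9 + \frac{1}{742} = \frac{6679}{742} \approx 9.0013$)
$\frac{1}{d{\left(25,15 \right)} + h} = \frac{1}{15 \left(1 + 25\right) + \frac{6679}{742}} = \frac{1}{15 \cdot 26 + \frac{6679}{742}} = \frac{1}{390 + \frac{6679}{742}} = \frac{1}{\frac{296059}{742}} = \frac{742}{296059}$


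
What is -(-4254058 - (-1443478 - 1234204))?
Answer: 1576376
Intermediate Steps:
-(-4254058 - (-1443478 - 1234204)) = -(-4254058 - 1*(-2677682)) = -(-4254058 + 2677682) = -1*(-1576376) = 1576376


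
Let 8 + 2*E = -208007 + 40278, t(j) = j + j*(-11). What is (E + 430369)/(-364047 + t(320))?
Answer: -693001/734494 ≈ -0.94351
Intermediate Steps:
t(j) = -10*j (t(j) = j - 11*j = -10*j)
E = -167737/2 (E = -4 + (-208007 + 40278)/2 = -4 + (1/2)*(-167729) = -4 - 167729/2 = -167737/2 ≈ -83869.)
(E + 430369)/(-364047 + t(320)) = (-167737/2 + 430369)/(-364047 - 10*320) = 693001/(2*(-364047 - 3200)) = (693001/2)/(-367247) = (693001/2)*(-1/367247) = -693001/734494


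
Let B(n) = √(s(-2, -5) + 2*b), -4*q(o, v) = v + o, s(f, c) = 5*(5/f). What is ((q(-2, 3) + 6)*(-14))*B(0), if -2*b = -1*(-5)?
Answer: -161*I*√70/4 ≈ -336.76*I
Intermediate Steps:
s(f, c) = 25/f
b = -5/2 (b = -(-1)*(-5)/2 = -½*5 = -5/2 ≈ -2.5000)
q(o, v) = -o/4 - v/4 (q(o, v) = -(v + o)/4 = -(o + v)/4 = -o/4 - v/4)
B(n) = I*√70/2 (B(n) = √(25/(-2) + 2*(-5/2)) = √(25*(-½) - 5) = √(-25/2 - 5) = √(-35/2) = I*√70/2)
((q(-2, 3) + 6)*(-14))*B(0) = (((-¼*(-2) - ¼*3) + 6)*(-14))*(I*√70/2) = (((½ - ¾) + 6)*(-14))*(I*√70/2) = ((-¼ + 6)*(-14))*(I*√70/2) = ((23/4)*(-14))*(I*√70/2) = -161*I*√70/4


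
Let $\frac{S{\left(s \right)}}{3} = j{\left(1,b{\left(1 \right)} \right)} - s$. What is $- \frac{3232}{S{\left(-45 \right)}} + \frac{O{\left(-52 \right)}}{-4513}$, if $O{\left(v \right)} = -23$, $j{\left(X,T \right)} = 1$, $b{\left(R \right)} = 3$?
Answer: $- \frac{7291421}{311397} \approx -23.415$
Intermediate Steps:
$S{\left(s \right)} = 3 - 3 s$ ($S{\left(s \right)} = 3 \left(1 - s\right) = 3 - 3 s$)
$- \frac{3232}{S{\left(-45 \right)}} + \frac{O{\left(-52 \right)}}{-4513} = - \frac{3232}{3 - -135} - \frac{23}{-4513} = - \frac{3232}{3 + 135} - - \frac{23}{4513} = - \frac{3232}{138} + \frac{23}{4513} = \left(-3232\right) \frac{1}{138} + \frac{23}{4513} = - \frac{1616}{69} + \frac{23}{4513} = - \frac{7291421}{311397}$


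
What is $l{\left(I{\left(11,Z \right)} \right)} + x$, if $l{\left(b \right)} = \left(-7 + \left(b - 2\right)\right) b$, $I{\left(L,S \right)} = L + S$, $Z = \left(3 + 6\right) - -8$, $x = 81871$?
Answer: $82403$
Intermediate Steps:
$Z = 17$ ($Z = 9 + 8 = 17$)
$l{\left(b \right)} = b \left(-9 + b\right)$ ($l{\left(b \right)} = \left(-7 + \left(-2 + b\right)\right) b = \left(-9 + b\right) b = b \left(-9 + b\right)$)
$l{\left(I{\left(11,Z \right)} \right)} + x = \left(11 + 17\right) \left(-9 + \left(11 + 17\right)\right) + 81871 = 28 \left(-9 + 28\right) + 81871 = 28 \cdot 19 + 81871 = 532 + 81871 = 82403$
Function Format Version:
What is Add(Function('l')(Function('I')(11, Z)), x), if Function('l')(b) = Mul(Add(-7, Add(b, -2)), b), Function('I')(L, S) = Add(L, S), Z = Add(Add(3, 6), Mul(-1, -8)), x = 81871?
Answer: 82403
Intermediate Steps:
Z = 17 (Z = Add(9, 8) = 17)
Function('l')(b) = Mul(b, Add(-9, b)) (Function('l')(b) = Mul(Add(-7, Add(-2, b)), b) = Mul(Add(-9, b), b) = Mul(b, Add(-9, b)))
Add(Function('l')(Function('I')(11, Z)), x) = Add(Mul(Add(11, 17), Add(-9, Add(11, 17))), 81871) = Add(Mul(28, Add(-9, 28)), 81871) = Add(Mul(28, 19), 81871) = Add(532, 81871) = 82403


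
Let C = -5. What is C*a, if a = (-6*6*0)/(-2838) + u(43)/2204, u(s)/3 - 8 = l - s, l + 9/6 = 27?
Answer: 15/232 ≈ 0.064655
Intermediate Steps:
l = 51/2 (l = -3/2 + 27 = 51/2 ≈ 25.500)
u(s) = 201/2 - 3*s (u(s) = 24 + 3*(51/2 - s) = 24 + (153/2 - 3*s) = 201/2 - 3*s)
a = -3/232 (a = (-6*6*0)/(-2838) + (201/2 - 3*43)/2204 = -36*0*(-1/2838) + (201/2 - 129)*(1/2204) = 0*(-1/2838) - 57/2*1/2204 = 0 - 3/232 = -3/232 ≈ -0.012931)
C*a = -5*(-3/232) = 15/232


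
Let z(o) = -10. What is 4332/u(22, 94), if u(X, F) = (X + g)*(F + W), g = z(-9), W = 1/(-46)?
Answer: 16606/4323 ≈ 3.8413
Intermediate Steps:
W = -1/46 ≈ -0.021739
g = -10
u(X, F) = (-10 + X)*(-1/46 + F) (u(X, F) = (X - 10)*(F - 1/46) = (-10 + X)*(-1/46 + F))
4332/u(22, 94) = 4332/(5/23 - 10*94 - 1/46*22 + 94*22) = 4332/(5/23 - 940 - 11/23 + 2068) = 4332/(25938/23) = 4332*(23/25938) = 16606/4323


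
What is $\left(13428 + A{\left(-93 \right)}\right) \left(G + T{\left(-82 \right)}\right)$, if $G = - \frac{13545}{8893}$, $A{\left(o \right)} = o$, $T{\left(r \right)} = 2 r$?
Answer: $- \frac{19629079995}{8893} \approx -2.2073 \cdot 10^{6}$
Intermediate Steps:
$G = - \frac{13545}{8893}$ ($G = \left(-13545\right) \frac{1}{8893} = - \frac{13545}{8893} \approx -1.5231$)
$\left(13428 + A{\left(-93 \right)}\right) \left(G + T{\left(-82 \right)}\right) = \left(13428 - 93\right) \left(- \frac{13545}{8893} + 2 \left(-82\right)\right) = 13335 \left(- \frac{13545}{8893} - 164\right) = 13335 \left(- \frac{1471997}{8893}\right) = - \frac{19629079995}{8893}$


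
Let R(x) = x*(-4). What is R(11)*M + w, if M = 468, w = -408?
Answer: -21000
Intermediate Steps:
R(x) = -4*x
R(11)*M + w = -4*11*468 - 408 = -44*468 - 408 = -20592 - 408 = -21000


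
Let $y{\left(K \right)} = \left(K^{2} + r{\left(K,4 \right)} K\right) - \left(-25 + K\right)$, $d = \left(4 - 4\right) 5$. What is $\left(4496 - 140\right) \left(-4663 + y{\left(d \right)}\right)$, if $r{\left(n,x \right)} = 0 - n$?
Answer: $-20203128$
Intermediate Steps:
$r{\left(n,x \right)} = - n$
$d = 0$ ($d = 0 \cdot 5 = 0$)
$y{\left(K \right)} = 25 - K$ ($y{\left(K \right)} = \left(K^{2} + - K K\right) - \left(-25 + K\right) = \left(K^{2} - K^{2}\right) - \left(-25 + K\right) = 0 - \left(-25 + K\right) = 25 - K$)
$\left(4496 - 140\right) \left(-4663 + y{\left(d \right)}\right) = \left(4496 - 140\right) \left(-4663 + \left(25 - 0\right)\right) = 4356 \left(-4663 + \left(25 + 0\right)\right) = 4356 \left(-4663 + 25\right) = 4356 \left(-4638\right) = -20203128$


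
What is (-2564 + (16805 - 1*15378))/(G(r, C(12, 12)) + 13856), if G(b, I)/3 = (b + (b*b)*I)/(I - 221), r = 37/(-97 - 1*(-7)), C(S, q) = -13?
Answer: -718356600/8754241927 ≈ -0.082058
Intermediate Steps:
r = -37/90 (r = 37/(-97 + 7) = 37/(-90) = 37*(-1/90) = -37/90 ≈ -0.41111)
G(b, I) = 3*(b + I*b**2)/(-221 + I) (G(b, I) = 3*((b + (b*b)*I)/(I - 221)) = 3*((b + b**2*I)/(-221 + I)) = 3*((b + I*b**2)/(-221 + I)) = 3*(b + I*b**2)/(-221 + I))
(-2564 + (16805 - 1*15378))/(G(r, C(12, 12)) + 13856) = (-2564 + (16805 - 1*15378))/(3*(-37/90)*(1 - 13*(-37/90))/(-221 - 13) + 13856) = (-2564 + (16805 - 15378))/(3*(-37/90)*(1 + 481/90)/(-234) + 13856) = (-2564 + 1427)/(3*(-37/90)*(-1/234)*(571/90) + 13856) = -1137/(21127/631800 + 13856) = -1137/8754241927/631800 = -1137*631800/8754241927 = -718356600/8754241927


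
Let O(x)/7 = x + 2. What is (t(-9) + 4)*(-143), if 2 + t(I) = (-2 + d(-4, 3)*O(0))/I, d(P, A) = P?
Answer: -10868/9 ≈ -1207.6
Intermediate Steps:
O(x) = 14 + 7*x (O(x) = 7*(x + 2) = 7*(2 + x) = 14 + 7*x)
t(I) = -2 - 58/I (t(I) = -2 + (-2 - 4*(14 + 7*0))/I = -2 + (-2 - 4*(14 + 0))/I = -2 + (-2 - 4*14)/I = -2 + (-2 - 56)/I = -2 - 58/I)
(t(-9) + 4)*(-143) = ((-2 - 58/(-9)) + 4)*(-143) = ((-2 - 58*(-⅑)) + 4)*(-143) = ((-2 + 58/9) + 4)*(-143) = (40/9 + 4)*(-143) = (76/9)*(-143) = -10868/9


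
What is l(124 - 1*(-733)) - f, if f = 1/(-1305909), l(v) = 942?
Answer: 1230166279/1305909 ≈ 942.00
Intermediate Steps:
f = -1/1305909 ≈ -7.6575e-7
l(124 - 1*(-733)) - f = 942 - 1*(-1/1305909) = 942 + 1/1305909 = 1230166279/1305909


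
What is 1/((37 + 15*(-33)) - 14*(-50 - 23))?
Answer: 1/564 ≈ 0.0017731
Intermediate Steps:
1/((37 + 15*(-33)) - 14*(-50 - 23)) = 1/((37 - 495) - 14*(-73)) = 1/(-458 + 1022) = 1/564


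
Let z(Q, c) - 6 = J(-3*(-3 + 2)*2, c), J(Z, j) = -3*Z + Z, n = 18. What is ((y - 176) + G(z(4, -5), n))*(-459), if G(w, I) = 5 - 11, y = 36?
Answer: 67014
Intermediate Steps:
J(Z, j) = -2*Z
z(Q, c) = -6 (z(Q, c) = 6 - (-6)*(-3 + 2)*2 = 6 - (-6)*(-1*2) = 6 - (-6)*(-2) = 6 - 2*6 = 6 - 12 = -6)
G(w, I) = -6
((y - 176) + G(z(4, -5), n))*(-459) = ((36 - 176) - 6)*(-459) = (-140 - 6)*(-459) = -146*(-459) = 67014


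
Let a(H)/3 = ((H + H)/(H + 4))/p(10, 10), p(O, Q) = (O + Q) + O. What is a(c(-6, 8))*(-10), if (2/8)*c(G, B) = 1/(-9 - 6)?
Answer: 1/7 ≈ 0.14286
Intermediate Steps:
p(O, Q) = Q + 2*O
c(G, B) = -4/15 (c(G, B) = 4/(-9 - 6) = 4/(-15) = 4*(-1/15) = -4/15)
a(H) = H/(5*(4 + H)) (a(H) = 3*(((H + H)/(H + 4))/(10 + 2*10)) = 3*(((2*H)/(4 + H))/(10 + 20)) = 3*((2*H/(4 + H))/30) = 3*((2*H/(4 + H))*(1/30)) = 3*(H/(15*(4 + H))) = H/(5*(4 + H)))
a(c(-6, 8))*(-10) = ((1/5)*(-4/15)/(4 - 4/15))*(-10) = ((1/5)*(-4/15)/(56/15))*(-10) = ((1/5)*(-4/15)*(15/56))*(-10) = -1/70*(-10) = 1/7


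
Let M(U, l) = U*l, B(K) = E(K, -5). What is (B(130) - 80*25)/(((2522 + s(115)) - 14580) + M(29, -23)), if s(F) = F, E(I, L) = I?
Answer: 187/1261 ≈ 0.14829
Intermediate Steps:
B(K) = K
(B(130) - 80*25)/(((2522 + s(115)) - 14580) + M(29, -23)) = (130 - 80*25)/(((2522 + 115) - 14580) + 29*(-23)) = (130 - 2000)/((2637 - 14580) - 667) = -1870/(-11943 - 667) = -1870/(-12610) = -1870*(-1/12610) = 187/1261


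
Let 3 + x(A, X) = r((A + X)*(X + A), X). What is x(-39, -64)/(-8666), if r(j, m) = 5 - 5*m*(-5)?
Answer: 799/4333 ≈ 0.18440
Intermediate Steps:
r(j, m) = 5 + 25*m
x(A, X) = 2 + 25*X (x(A, X) = -3 + (5 + 25*X) = 2 + 25*X)
x(-39, -64)/(-8666) = (2 + 25*(-64))/(-8666) = (2 - 1600)*(-1/8666) = -1598*(-1/8666) = 799/4333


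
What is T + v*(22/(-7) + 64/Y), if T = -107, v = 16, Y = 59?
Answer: -57791/413 ≈ -139.93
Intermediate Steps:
T + v*(22/(-7) + 64/Y) = -107 + 16*(22/(-7) + 64/59) = -107 + 16*(22*(-⅐) + 64*(1/59)) = -107 + 16*(-22/7 + 64/59) = -107 + 16*(-850/413) = -107 - 13600/413 = -57791/413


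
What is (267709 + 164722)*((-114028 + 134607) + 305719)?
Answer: 141101370438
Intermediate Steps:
(267709 + 164722)*((-114028 + 134607) + 305719) = 432431*(20579 + 305719) = 432431*326298 = 141101370438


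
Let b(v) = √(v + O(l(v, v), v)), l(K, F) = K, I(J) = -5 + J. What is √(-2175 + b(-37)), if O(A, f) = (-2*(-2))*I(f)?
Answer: √(-2175 + I*√205) ≈ 0.1535 + 46.637*I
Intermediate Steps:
O(A, f) = -20 + 4*f (O(A, f) = (-2*(-2))*(-5 + f) = 4*(-5 + f) = -20 + 4*f)
b(v) = √(-20 + 5*v) (b(v) = √(v + (-20 + 4*v)) = √(-20 + 5*v))
√(-2175 + b(-37)) = √(-2175 + √(-20 + 5*(-37))) = √(-2175 + √(-20 - 185)) = √(-2175 + √(-205)) = √(-2175 + I*√205)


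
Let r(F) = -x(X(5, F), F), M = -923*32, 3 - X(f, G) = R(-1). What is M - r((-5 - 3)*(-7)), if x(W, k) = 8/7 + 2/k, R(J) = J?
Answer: -826975/28 ≈ -29535.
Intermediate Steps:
X(f, G) = 4 (X(f, G) = 3 - 1*(-1) = 3 + 1 = 4)
x(W, k) = 8/7 + 2/k (x(W, k) = 8*(⅐) + 2/k = 8/7 + 2/k)
M = -29536
r(F) = -8/7 - 2/F (r(F) = -(8/7 + 2/F) = -8/7 - 2/F)
M - r((-5 - 3)*(-7)) = -29536 - (-8/7 - 2*(-1/(7*(-5 - 3)))) = -29536 - (-8/7 - 2/((-8*(-7)))) = -29536 - (-8/7 - 2/56) = -29536 - (-8/7 - 2*1/56) = -29536 - (-8/7 - 1/28) = -29536 - 1*(-33/28) = -29536 + 33/28 = -826975/28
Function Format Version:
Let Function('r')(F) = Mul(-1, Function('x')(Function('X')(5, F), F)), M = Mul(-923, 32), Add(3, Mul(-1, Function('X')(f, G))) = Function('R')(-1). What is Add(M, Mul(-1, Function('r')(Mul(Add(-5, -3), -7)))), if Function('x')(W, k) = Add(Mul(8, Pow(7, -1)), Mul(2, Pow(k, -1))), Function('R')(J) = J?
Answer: Rational(-826975, 28) ≈ -29535.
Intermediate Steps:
Function('X')(f, G) = 4 (Function('X')(f, G) = Add(3, Mul(-1, -1)) = Add(3, 1) = 4)
Function('x')(W, k) = Add(Rational(8, 7), Mul(2, Pow(k, -1))) (Function('x')(W, k) = Add(Mul(8, Rational(1, 7)), Mul(2, Pow(k, -1))) = Add(Rational(8, 7), Mul(2, Pow(k, -1))))
M = -29536
Function('r')(F) = Add(Rational(-8, 7), Mul(-2, Pow(F, -1))) (Function('r')(F) = Mul(-1, Add(Rational(8, 7), Mul(2, Pow(F, -1)))) = Add(Rational(-8, 7), Mul(-2, Pow(F, -1))))
Add(M, Mul(-1, Function('r')(Mul(Add(-5, -3), -7)))) = Add(-29536, Mul(-1, Add(Rational(-8, 7), Mul(-2, Pow(Mul(Add(-5, -3), -7), -1))))) = Add(-29536, Mul(-1, Add(Rational(-8, 7), Mul(-2, Pow(Mul(-8, -7), -1))))) = Add(-29536, Mul(-1, Add(Rational(-8, 7), Mul(-2, Pow(56, -1))))) = Add(-29536, Mul(-1, Add(Rational(-8, 7), Mul(-2, Rational(1, 56))))) = Add(-29536, Mul(-1, Add(Rational(-8, 7), Rational(-1, 28)))) = Add(-29536, Mul(-1, Rational(-33, 28))) = Add(-29536, Rational(33, 28)) = Rational(-826975, 28)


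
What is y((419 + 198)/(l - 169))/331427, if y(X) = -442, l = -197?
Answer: -442/331427 ≈ -0.0013336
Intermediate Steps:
y((419 + 198)/(l - 169))/331427 = -442/331427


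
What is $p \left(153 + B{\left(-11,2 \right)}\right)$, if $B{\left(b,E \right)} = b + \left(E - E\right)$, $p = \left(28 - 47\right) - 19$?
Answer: $-5396$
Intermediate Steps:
$p = -38$ ($p = -19 - 19 = -38$)
$B{\left(b,E \right)} = b$ ($B{\left(b,E \right)} = b + 0 = b$)
$p \left(153 + B{\left(-11,2 \right)}\right) = - 38 \left(153 - 11\right) = \left(-38\right) 142 = -5396$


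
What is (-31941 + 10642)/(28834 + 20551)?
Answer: -21299/49385 ≈ -0.43128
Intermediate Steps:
(-31941 + 10642)/(28834 + 20551) = -21299/49385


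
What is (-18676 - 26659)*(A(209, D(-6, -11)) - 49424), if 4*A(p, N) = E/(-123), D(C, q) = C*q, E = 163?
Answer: 1102400813285/492 ≈ 2.2407e+9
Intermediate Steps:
A(p, N) = -163/492 (A(p, N) = (163/(-123))/4 = (163*(-1/123))/4 = (1/4)*(-163/123) = -163/492)
(-18676 - 26659)*(A(209, D(-6, -11)) - 49424) = (-18676 - 26659)*(-163/492 - 49424) = -45335*(-24316771/492) = 1102400813285/492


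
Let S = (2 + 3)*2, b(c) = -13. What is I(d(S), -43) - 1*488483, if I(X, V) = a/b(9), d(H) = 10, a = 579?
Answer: -6350858/13 ≈ -4.8853e+5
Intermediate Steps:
S = 10 (S = 5*2 = 10)
I(X, V) = -579/13 (I(X, V) = 579/(-13) = 579*(-1/13) = -579/13)
I(d(S), -43) - 1*488483 = -579/13 - 1*488483 = -579/13 - 488483 = -6350858/13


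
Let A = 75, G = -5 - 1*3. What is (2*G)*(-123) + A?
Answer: 2043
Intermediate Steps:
G = -8 (G = -5 - 3 = -8)
(2*G)*(-123) + A = (2*(-8))*(-123) + 75 = -16*(-123) + 75 = 1968 + 75 = 2043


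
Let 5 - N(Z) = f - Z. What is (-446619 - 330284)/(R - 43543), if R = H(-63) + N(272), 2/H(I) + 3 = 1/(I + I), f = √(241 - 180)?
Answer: 4828348827777642/268896559778255 - 111595123823*√61/268896559778255 ≈ 17.953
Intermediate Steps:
f = √61 ≈ 7.8102
H(I) = 2/(-3 + 1/(2*I)) (H(I) = 2/(-3 + 1/(I + I)) = 2/(-3 + 1/(2*I)))
N(Z) = 5 + Z - √61 (N(Z) = 5 - (√61 - Z) = 5 + (Z - √61) = 5 + Z - √61)
R = 104731/379 - √61 (R = -4*(-63)/(-1 + 6*(-63)) + (5 + 272 - √61) = -4*(-63)/(-1 - 378) + (277 - √61) = -4*(-63)/(-379) + (277 - √61) = -4*(-63)*(-1/379) + (277 - √61) = -252/379 + (277 - √61) = 104731/379 - √61 ≈ 268.52)
(-446619 - 330284)/(R - 43543) = (-446619 - 330284)/((104731/379 - √61) - 43543) = -776903/(-16398066/379 - √61)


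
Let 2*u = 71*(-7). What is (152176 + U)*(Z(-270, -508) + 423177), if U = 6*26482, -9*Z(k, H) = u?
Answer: 1184808707722/9 ≈ 1.3165e+11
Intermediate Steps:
u = -497/2 (u = (71*(-7))/2 = (½)*(-497) = -497/2 ≈ -248.50)
Z(k, H) = 497/18 (Z(k, H) = -⅑*(-497/2) = 497/18)
U = 158892
(152176 + U)*(Z(-270, -508) + 423177) = (152176 + 158892)*(497/18 + 423177) = 311068*(7617683/18) = 1184808707722/9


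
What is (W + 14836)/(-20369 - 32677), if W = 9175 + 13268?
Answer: -37279/53046 ≈ -0.70277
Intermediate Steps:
W = 22443
(W + 14836)/(-20369 - 32677) = (22443 + 14836)/(-20369 - 32677) = 37279/(-53046) = 37279*(-1/53046) = -37279/53046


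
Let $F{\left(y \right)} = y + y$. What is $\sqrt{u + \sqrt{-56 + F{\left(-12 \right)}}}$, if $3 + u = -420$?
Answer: $\sqrt{-423 + 4 i \sqrt{5}} \approx 0.2174 + 20.568 i$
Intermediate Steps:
$u = -423$ ($u = -3 - 420 = -423$)
$F{\left(y \right)} = 2 y$
$\sqrt{u + \sqrt{-56 + F{\left(-12 \right)}}} = \sqrt{-423 + \sqrt{-56 + 2 \left(-12\right)}} = \sqrt{-423 + \sqrt{-56 - 24}} = \sqrt{-423 + \sqrt{-80}} = \sqrt{-423 + 4 i \sqrt{5}}$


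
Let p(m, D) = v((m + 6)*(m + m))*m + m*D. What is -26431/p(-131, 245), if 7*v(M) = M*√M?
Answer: -63460831/920312176064905 + 9250850*√1310/1405056757351 ≈ 0.00023823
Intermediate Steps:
v(M) = M^(3/2)/7 (v(M) = (M*√M)/7 = M^(3/2)/7)
p(m, D) = D*m + 2*m*√2*(m*(6 + m))^(3/2)/7 (p(m, D) = (((m + 6)*(m + m))^(3/2)/7)*m + m*D = (((6 + m)*(2*m))^(3/2)/7)*m + D*m = ((2*m*(6 + m))^(3/2)/7)*m + D*m = ((2*√2*(m*(6 + m))^(3/2))/7)*m + D*m = (2*√2*(m*(6 + m))^(3/2)/7)*m + D*m = 2*m*√2*(m*(6 + m))^(3/2)/7 + D*m = D*m + 2*m*√2*(m*(6 + m))^(3/2)/7)
-26431/p(-131, 245) = -26431*(-7/(131*(7*245 + 2*√2*(-131*(6 - 131))^(3/2)))) = -26431*(-7/(131*(1715 + 2*√2*(-131*(-125))^(3/2)))) = -26431*(-7/(131*(1715 + 2*√2*16375^(3/2)))) = -26431*(-7/(131*(1715 + 2*√2*(81875*√655)))) = -26431*(-7/(131*(1715 + 163750*√1310))) = -26431/(-32095 - 21451250*√1310/7)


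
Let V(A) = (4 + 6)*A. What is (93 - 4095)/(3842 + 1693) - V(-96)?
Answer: 1769866/1845 ≈ 959.28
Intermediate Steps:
V(A) = 10*A
(93 - 4095)/(3842 + 1693) - V(-96) = (93 - 4095)/(3842 + 1693) - 10*(-96) = -4002/5535 - 1*(-960) = -4002*1/5535 + 960 = -1334/1845 + 960 = 1769866/1845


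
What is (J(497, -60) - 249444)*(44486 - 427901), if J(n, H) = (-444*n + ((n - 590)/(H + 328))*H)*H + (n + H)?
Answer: -333693049202265/67 ≈ -4.9805e+12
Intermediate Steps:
J(n, H) = H + n + H*(-444*n + H*(-590 + n)/(328 + H)) (J(n, H) = (-444*n + ((-590 + n)/(328 + H))*H)*H + (H + n) = (-444*n + H*(-590 + n)/(328 + H))*H + (H + n) = H*(-444*n + H*(-590 + n)/(328 + H)) + (H + n) = H + n + H*(-444*n + H*(-590 + n)/(328 + H)))
(J(497, -60) - 249444)*(44486 - 427901) = ((-589*(-60)² + 328*(-60) + 328*497 - 145631*(-60)*497 - 443*497*(-60)²)/(328 - 60) - 249444)*(44486 - 427901) = ((-589*3600 - 19680 + 163016 + 4342716420 - 443*497*3600)/268 - 249444)*(-383415) = ((-2120400 - 19680 + 163016 + 4342716420 - 792615600)/268 - 249444)*(-383415) = ((1/268)*3548123756 - 249444)*(-383415) = (887030939/67 - 249444)*(-383415) = (870318191/67)*(-383415) = -333693049202265/67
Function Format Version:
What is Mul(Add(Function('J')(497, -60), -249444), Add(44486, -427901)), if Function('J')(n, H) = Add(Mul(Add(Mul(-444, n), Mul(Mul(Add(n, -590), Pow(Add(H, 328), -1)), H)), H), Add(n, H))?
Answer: Rational(-333693049202265, 67) ≈ -4.9805e+12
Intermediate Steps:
Function('J')(n, H) = Add(H, n, Mul(H, Add(Mul(-444, n), Mul(H, Pow(Add(328, H), -1), Add(-590, n))))) (Function('J')(n, H) = Add(Mul(Add(Mul(-444, n), Mul(Mul(Add(-590, n), Pow(Add(328, H), -1)), H)), H), Add(H, n)) = Add(Mul(Add(Mul(-444, n), Mul(Mul(Pow(Add(328, H), -1), Add(-590, n)), H)), H), Add(H, n)) = Add(Mul(Add(Mul(-444, n), Mul(H, Pow(Add(328, H), -1), Add(-590, n))), H), Add(H, n)) = Add(Mul(H, Add(Mul(-444, n), Mul(H, Pow(Add(328, H), -1), Add(-590, n)))), Add(H, n)) = Add(H, n, Mul(H, Add(Mul(-444, n), Mul(H, Pow(Add(328, H), -1), Add(-590, n))))))
Mul(Add(Function('J')(497, -60), -249444), Add(44486, -427901)) = Mul(Add(Mul(Pow(Add(328, -60), -1), Add(Mul(-589, Pow(-60, 2)), Mul(328, -60), Mul(328, 497), Mul(-145631, -60, 497), Mul(-443, 497, Pow(-60, 2)))), -249444), Add(44486, -427901)) = Mul(Add(Mul(Pow(268, -1), Add(Mul(-589, 3600), -19680, 163016, 4342716420, Mul(-443, 497, 3600))), -249444), -383415) = Mul(Add(Mul(Rational(1, 268), Add(-2120400, -19680, 163016, 4342716420, -792615600)), -249444), -383415) = Mul(Add(Mul(Rational(1, 268), 3548123756), -249444), -383415) = Mul(Add(Rational(887030939, 67), -249444), -383415) = Mul(Rational(870318191, 67), -383415) = Rational(-333693049202265, 67)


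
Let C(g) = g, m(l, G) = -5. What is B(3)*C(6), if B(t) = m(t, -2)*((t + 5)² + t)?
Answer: -2010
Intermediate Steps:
B(t) = -5*t - 5*(5 + t)² (B(t) = -5*((t + 5)² + t) = -5*((5 + t)² + t) = -5*(t + (5 + t)²) = -5*t - 5*(5 + t)²)
B(3)*C(6) = (-5*3 - 5*(5 + 3)²)*6 = (-15 - 5*8²)*6 = (-15 - 5*64)*6 = (-15 - 320)*6 = -335*6 = -2010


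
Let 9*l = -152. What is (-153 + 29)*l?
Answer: 18848/9 ≈ 2094.2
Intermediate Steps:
l = -152/9 (l = (⅑)*(-152) = -152/9 ≈ -16.889)
(-153 + 29)*l = (-153 + 29)*(-152/9) = -124*(-152/9) = 18848/9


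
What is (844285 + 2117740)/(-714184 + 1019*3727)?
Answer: 2962025/3083629 ≈ 0.96056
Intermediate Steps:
(844285 + 2117740)/(-714184 + 1019*3727) = 2962025/(-714184 + 3797813) = 2962025/3083629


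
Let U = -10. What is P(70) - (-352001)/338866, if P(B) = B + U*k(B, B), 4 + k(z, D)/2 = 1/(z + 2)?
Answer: 229894972/1524897 ≈ 150.76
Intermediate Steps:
k(z, D) = -8 + 2/(2 + z) (k(z, D) = -8 + 2/(z + 2) = -8 + 2/(2 + z))
P(B) = B - 20*(-7 - 4*B)/(2 + B)
P(70) - (-352001)/338866 = (140 + 70**2 + 82*70)/(2 + 70) - (-352001)/338866 = (140 + 4900 + 5740)/72 - (-352001)/338866 = (1/72)*10780 - 1*(-352001/338866) = 2695/18 + 352001/338866 = 229894972/1524897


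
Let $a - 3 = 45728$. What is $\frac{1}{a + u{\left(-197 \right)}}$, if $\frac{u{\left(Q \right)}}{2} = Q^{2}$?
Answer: $\frac{1}{123349} \approx 8.1071 \cdot 10^{-6}$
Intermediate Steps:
$u{\left(Q \right)} = 2 Q^{2}$
$a = 45731$ ($a = 3 + 45728 = 45731$)
$\frac{1}{a + u{\left(-197 \right)}} = \frac{1}{45731 + 2 \left(-197\right)^{2}} = \frac{1}{45731 + 2 \cdot 38809} = \frac{1}{45731 + 77618} = \frac{1}{123349}$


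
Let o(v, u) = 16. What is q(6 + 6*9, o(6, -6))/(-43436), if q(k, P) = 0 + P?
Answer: -4/10859 ≈ -0.00036836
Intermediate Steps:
q(k, P) = P
q(6 + 6*9, o(6, -6))/(-43436) = 16/(-43436) = 16*(-1/43436) = -4/10859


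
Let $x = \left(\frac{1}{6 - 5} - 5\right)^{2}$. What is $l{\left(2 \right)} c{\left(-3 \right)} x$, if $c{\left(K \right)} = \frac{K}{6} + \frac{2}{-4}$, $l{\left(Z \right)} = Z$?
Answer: $-32$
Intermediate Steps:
$c{\left(K \right)} = - \frac{1}{2} + \frac{K}{6}$ ($c{\left(K \right)} = K \frac{1}{6} + 2 \left(- \frac{1}{4}\right) = \frac{K}{6} - \frac{1}{2} = - \frac{1}{2} + \frac{K}{6}$)
$x = 16$ ($x = \left(1^{-1} - 5\right)^{2} = \left(1 - 5\right)^{2} = \left(-4\right)^{2} = 16$)
$l{\left(2 \right)} c{\left(-3 \right)} x = 2 \left(- \frac{1}{2} + \frac{1}{6} \left(-3\right)\right) 16 = 2 \left(- \frac{1}{2} - \frac{1}{2}\right) 16 = 2 \left(-1\right) 16 = \left(-2\right) 16 = -32$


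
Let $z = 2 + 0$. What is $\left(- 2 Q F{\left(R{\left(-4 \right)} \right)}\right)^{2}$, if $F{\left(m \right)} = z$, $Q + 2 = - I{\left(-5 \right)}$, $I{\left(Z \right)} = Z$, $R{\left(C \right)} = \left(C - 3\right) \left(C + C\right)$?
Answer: $144$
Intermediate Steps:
$R{\left(C \right)} = 2 C \left(-3 + C\right)$ ($R{\left(C \right)} = \left(-3 + C\right) 2 C = 2 C \left(-3 + C\right)$)
$z = 2$
$Q = 3$ ($Q = -2 - -5 = -2 + 5 = 3$)
$F{\left(m \right)} = 2$
$\left(- 2 Q F{\left(R{\left(-4 \right)} \right)}\right)^{2} = \left(\left(-2\right) 3 \cdot 2\right)^{2} = \left(\left(-6\right) 2\right)^{2} = \left(-12\right)^{2} = 144$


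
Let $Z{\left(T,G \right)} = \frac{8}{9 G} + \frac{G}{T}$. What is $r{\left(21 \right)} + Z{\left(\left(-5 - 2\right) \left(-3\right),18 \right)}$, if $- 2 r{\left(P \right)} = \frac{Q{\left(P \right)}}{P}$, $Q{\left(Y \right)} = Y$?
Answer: $\frac{461}{1134} \approx 0.40653$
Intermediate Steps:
$r{\left(P \right)} = - \frac{1}{2}$ ($r{\left(P \right)} = - \frac{P \frac{1}{P}}{2} = \left(- \frac{1}{2}\right) 1 = - \frac{1}{2}$)
$Z{\left(T,G \right)} = \frac{8}{9 G} + \frac{G}{T}$ ($Z{\left(T,G \right)} = 8 \frac{1}{9 G} + \frac{G}{T} = \frac{8}{9 G} + \frac{G}{T}$)
$r{\left(21 \right)} + Z{\left(\left(-5 - 2\right) \left(-3\right),18 \right)} = - \frac{1}{2} + \left(\frac{8}{9 \cdot 18} + \frac{18}{\left(-5 - 2\right) \left(-3\right)}\right) = - \frac{1}{2} + \left(\frac{8}{9} \cdot \frac{1}{18} + \frac{18}{\left(-7\right) \left(-3\right)}\right) = - \frac{1}{2} + \left(\frac{4}{81} + \frac{18}{21}\right) = - \frac{1}{2} + \left(\frac{4}{81} + 18 \cdot \frac{1}{21}\right) = - \frac{1}{2} + \left(\frac{4}{81} + \frac{6}{7}\right) = - \frac{1}{2} + \frac{514}{567} = \frac{461}{1134}$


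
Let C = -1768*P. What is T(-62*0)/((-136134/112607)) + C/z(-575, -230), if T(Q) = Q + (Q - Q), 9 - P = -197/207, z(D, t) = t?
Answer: 364208/4761 ≈ 76.498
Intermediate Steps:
P = 2060/207 (P = 9 - (-197)/207 = 9 - 1*(-197/207) = 9 + 197/207 = 2060/207 ≈ 9.9517)
C = -3642080/207 (C = -1768*2060/207 = -3642080/207 ≈ -17595.)
T(Q) = Q (T(Q) = Q + 0 = Q)
T(-62*0)/((-136134/112607)) + C/z(-575, -230) = (-62*0)/((-136134/112607)) - 3642080/207/(-230) = 0/((-136134*1/112607)) - 3642080/207*(-1/230) = 0/(-136134/112607) + 364208/4761 = 0*(-112607/136134) + 364208/4761 = 0 + 364208/4761 = 364208/4761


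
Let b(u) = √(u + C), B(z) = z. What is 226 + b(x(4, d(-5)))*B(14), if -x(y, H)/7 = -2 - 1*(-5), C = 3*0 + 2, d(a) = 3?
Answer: 226 + 14*I*√19 ≈ 226.0 + 61.025*I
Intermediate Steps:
C = 2 (C = 0 + 2 = 2)
x(y, H) = -21 (x(y, H) = -7*(-2 - 1*(-5)) = -7*(-2 + 5) = -7*3 = -21)
b(u) = √(2 + u) (b(u) = √(u + 2) = √(2 + u))
226 + b(x(4, d(-5)))*B(14) = 226 + √(2 - 21)*14 = 226 + √(-19)*14 = 226 + (I*√19)*14 = 226 + 14*I*√19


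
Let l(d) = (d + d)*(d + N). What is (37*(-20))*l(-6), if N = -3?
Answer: -79920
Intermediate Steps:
l(d) = 2*d*(-3 + d) (l(d) = (d + d)*(d - 3) = (2*d)*(-3 + d) = 2*d*(-3 + d))
(37*(-20))*l(-6) = (37*(-20))*(2*(-6)*(-3 - 6)) = -1480*(-6)*(-9) = -740*108 = -79920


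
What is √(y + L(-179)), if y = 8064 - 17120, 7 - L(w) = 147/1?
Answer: 22*I*√19 ≈ 95.896*I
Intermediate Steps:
L(w) = -140 (L(w) = 7 - 147/1 = 7 - 147 = -140)
y = -9056
√(y + L(-179)) = √(-9056 - 140) = √(-9196) = 22*I*√19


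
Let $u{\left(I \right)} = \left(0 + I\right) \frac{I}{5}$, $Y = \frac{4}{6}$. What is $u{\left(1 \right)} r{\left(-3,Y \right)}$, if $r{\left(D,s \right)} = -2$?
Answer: $- \frac{2}{5} \approx -0.4$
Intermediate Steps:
$Y = \frac{2}{3}$ ($Y = 4 \cdot \frac{1}{6} = \frac{2}{3} \approx 0.66667$)
$u{\left(I \right)} = \frac{I^{2}}{5}$ ($u{\left(I \right)} = I I \frac{1}{5} = I \frac{I}{5} = \frac{I^{2}}{5}$)
$u{\left(1 \right)} r{\left(-3,Y \right)} = \frac{1^{2}}{5} \left(-2\right) = \frac{1}{5} \cdot 1 \left(-2\right) = \frac{1}{5} \left(-2\right) = - \frac{2}{5}$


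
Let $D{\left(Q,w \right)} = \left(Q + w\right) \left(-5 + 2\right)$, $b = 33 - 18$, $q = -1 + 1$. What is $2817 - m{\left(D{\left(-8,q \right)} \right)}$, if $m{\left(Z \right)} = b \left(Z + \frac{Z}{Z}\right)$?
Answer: $2442$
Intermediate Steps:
$q = 0$
$b = 15$ ($b = 33 - 18 = 15$)
$D{\left(Q,w \right)} = - 3 Q - 3 w$ ($D{\left(Q,w \right)} = \left(Q + w\right) \left(-3\right) = - 3 Q - 3 w$)
$m{\left(Z \right)} = 15 + 15 Z$ ($m{\left(Z \right)} = 15 \left(Z + \frac{Z}{Z}\right) = 15 \left(Z + 1\right) = 15 \left(1 + Z\right) = 15 + 15 Z$)
$2817 - m{\left(D{\left(-8,q \right)} \right)} = 2817 - \left(15 + 15 \left(\left(-3\right) \left(-8\right) - 0\right)\right) = 2817 - \left(15 + 15 \left(24 + 0\right)\right) = 2817 - \left(15 + 15 \cdot 24\right) = 2817 - \left(15 + 360\right) = 2817 - 375 = 2442$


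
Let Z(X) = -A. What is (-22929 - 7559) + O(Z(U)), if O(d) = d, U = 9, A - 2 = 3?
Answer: -30493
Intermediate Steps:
A = 5 (A = 2 + 3 = 5)
Z(X) = -5 (Z(X) = -1*5 = -5)
(-22929 - 7559) + O(Z(U)) = (-22929 - 7559) - 5 = -30488 - 5 = -30493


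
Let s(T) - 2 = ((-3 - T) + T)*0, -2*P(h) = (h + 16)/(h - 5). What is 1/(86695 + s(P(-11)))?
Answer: 1/86697 ≈ 1.1534e-5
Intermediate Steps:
P(h) = -(16 + h)/(2*(-5 + h)) (P(h) = -(h + 16)/(2*(h - 5)) = -(16 + h)/(2*(-5 + h)))
s(T) = 2 (s(T) = 2 + ((-3 - T) + T)*0 = 2 - 3*0 = 2 + 0 = 2)
1/(86695 + s(P(-11))) = 1/(86695 + 2) = 1/86697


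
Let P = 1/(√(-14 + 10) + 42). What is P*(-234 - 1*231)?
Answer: -9765/884 + 465*I/884 ≈ -11.046 + 0.52602*I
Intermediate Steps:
P = (42 - 2*I)/1768 (P = 1/(√(-4) + 42) = 1/(2*I + 42) = 1/(42 + 2*I) = (42 - 2*I)/1768 ≈ 0.023756 - 0.0011312*I)
P*(-234 - 1*231) = (21/884 - I/884)*(-234 - 1*231) = (21/884 - I/884)*(-234 - 231) = (21/884 - I/884)*(-465) = -9765/884 + 465*I/884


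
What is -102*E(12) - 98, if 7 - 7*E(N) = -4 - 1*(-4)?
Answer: -200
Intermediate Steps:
E(N) = 1 (E(N) = 1 - (-4 - 1*(-4))/7 = 1 - (-4 + 4)/7 = 1 - ⅐*0 = 1 + 0 = 1)
-102*E(12) - 98 = -102*1 - 98 = -102 - 98 = -200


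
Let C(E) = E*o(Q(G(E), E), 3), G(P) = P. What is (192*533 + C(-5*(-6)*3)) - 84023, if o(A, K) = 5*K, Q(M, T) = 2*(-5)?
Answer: 19663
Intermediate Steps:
Q(M, T) = -10
C(E) = 15*E (C(E) = E*(5*3) = E*15 = 15*E)
(192*533 + C(-5*(-6)*3)) - 84023 = (192*533 + 15*(-5*(-6)*3)) - 84023 = (102336 + 15*(30*3)) - 84023 = (102336 + 15*90) - 84023 = (102336 + 1350) - 84023 = 103686 - 84023 = 19663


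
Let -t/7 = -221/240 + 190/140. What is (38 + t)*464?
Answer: 243223/15 ≈ 16215.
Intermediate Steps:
t = -733/240 (t = -7*(-221/240 + 190/140) = -7*(-221*1/240 + 190*(1/140)) = -7*(-221/240 + 19/14) = -7*733/1680 = -733/240 ≈ -3.0542)
(38 + t)*464 = (38 - 733/240)*464 = (8387/240)*464 = 243223/15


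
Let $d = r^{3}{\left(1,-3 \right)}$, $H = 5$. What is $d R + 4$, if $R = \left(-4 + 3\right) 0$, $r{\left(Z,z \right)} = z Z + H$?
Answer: $4$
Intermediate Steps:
$r{\left(Z,z \right)} = 5 + Z z$ ($r{\left(Z,z \right)} = z Z + 5 = Z z + 5 = 5 + Z z$)
$d = 8$ ($d = \left(5 + 1 \left(-3\right)\right)^{3} = \left(5 - 3\right)^{3} = 2^{3} = 8$)
$R = 0$ ($R = \left(-1\right) 0 = 0$)
$d R + 4 = 8 \cdot 0 + 4 = 0 + 4 = 4$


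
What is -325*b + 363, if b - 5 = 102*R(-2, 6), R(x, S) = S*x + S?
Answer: 197638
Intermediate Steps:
R(x, S) = S + S*x
b = -607 (b = 5 + 102*(6*(1 - 2)) = 5 + 102*(6*(-1)) = 5 + 102*(-6) = 5 - 612 = -607)
-325*b + 363 = -325*(-607) + 363 = 197275 + 363 = 197638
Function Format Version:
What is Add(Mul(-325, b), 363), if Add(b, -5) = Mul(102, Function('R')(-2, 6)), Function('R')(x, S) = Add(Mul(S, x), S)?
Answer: 197638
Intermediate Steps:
Function('R')(x, S) = Add(S, Mul(S, x))
b = -607 (b = Add(5, Mul(102, Mul(6, Add(1, -2)))) = Add(5, Mul(102, Mul(6, -1))) = Add(5, Mul(102, -6)) = Add(5, -612) = -607)
Add(Mul(-325, b), 363) = Add(Mul(-325, -607), 363) = Add(197275, 363) = 197638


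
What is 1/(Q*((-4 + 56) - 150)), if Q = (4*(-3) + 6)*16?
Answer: 1/9408 ≈ 0.00010629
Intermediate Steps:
Q = -96 (Q = (-12 + 6)*16 = -6*16 = -96)
1/(Q*((-4 + 56) - 150)) = 1/(-96*((-4 + 56) - 150)) = 1/(-96*(52 - 150)) = 1/(-96*(-98)) = 1/9408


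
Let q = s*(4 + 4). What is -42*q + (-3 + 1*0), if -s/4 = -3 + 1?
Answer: -2691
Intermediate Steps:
s = 8 (s = -4*(-3 + 1) = -4*(-2) = 8)
q = 64 (q = 8*(4 + 4) = 8*8 = 64)
-42*q + (-3 + 1*0) = -42*64 + (-3 + 1*0) = -2688 + (-3 + 0) = -2688 - 3 = -2691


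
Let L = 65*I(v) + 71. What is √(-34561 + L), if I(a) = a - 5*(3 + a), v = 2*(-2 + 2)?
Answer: I*√35465 ≈ 188.32*I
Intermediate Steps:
v = 0 (v = 2*0 = 0)
I(a) = -15 - 4*a (I(a) = a - (15 + 5*a) = a + (-15 - 5*a) = -15 - 4*a)
L = -904 (L = 65*(-15 - 4*0) + 71 = 65*(-15 + 0) + 71 = 65*(-15) + 71 = -975 + 71 = -904)
√(-34561 + L) = √(-34561 - 904) = √(-35465) = I*√35465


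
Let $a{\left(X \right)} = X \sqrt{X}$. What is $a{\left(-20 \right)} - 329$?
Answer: $-329 - 40 i \sqrt{5} \approx -329.0 - 89.443 i$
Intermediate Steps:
$a{\left(X \right)} = X^{\frac{3}{2}}$
$a{\left(-20 \right)} - 329 = \left(-20\right)^{\frac{3}{2}} - 329 = - 40 i \sqrt{5} - 329 = -329 - 40 i \sqrt{5}$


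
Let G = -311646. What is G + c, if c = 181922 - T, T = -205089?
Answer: 75365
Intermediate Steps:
c = 387011 (c = 181922 - 1*(-205089) = 181922 + 205089 = 387011)
G + c = -311646 + 387011 = 75365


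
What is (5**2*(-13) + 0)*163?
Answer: -52975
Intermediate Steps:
(5**2*(-13) + 0)*163 = (25*(-13) + 0)*163 = (-325 + 0)*163 = -325*163 = -52975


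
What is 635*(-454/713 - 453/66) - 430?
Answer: -81453365/15686 ≈ -5192.7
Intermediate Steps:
635*(-454/713 - 453/66) - 430 = 635*(-454*1/713 - 453*1/66) - 430 = 635*(-454/713 - 151/22) - 430 = 635*(-117651/15686) - 430 = -74708385/15686 - 430 = -81453365/15686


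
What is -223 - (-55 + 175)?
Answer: -343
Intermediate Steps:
-223 - (-55 + 175) = -223 - 1*120 = -223 - 120 = -343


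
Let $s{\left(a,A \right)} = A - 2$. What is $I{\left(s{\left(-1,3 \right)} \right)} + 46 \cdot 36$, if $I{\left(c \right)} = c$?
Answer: $1657$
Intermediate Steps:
$s{\left(a,A \right)} = -2 + A$
$I{\left(s{\left(-1,3 \right)} \right)} + 46 \cdot 36 = \left(-2 + 3\right) + 46 \cdot 36 = 1 + 1656 = 1657$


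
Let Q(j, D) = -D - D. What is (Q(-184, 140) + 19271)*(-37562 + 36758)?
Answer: -15268764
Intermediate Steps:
Q(j, D) = -2*D
(Q(-184, 140) + 19271)*(-37562 + 36758) = (-2*140 + 19271)*(-37562 + 36758) = (-280 + 19271)*(-804) = 18991*(-804) = -15268764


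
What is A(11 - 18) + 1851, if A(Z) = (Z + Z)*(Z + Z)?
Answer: 2047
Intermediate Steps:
A(Z) = 4*Z**2 (A(Z) = (2*Z)*(2*Z) = 4*Z**2)
A(11 - 18) + 1851 = 4*(11 - 18)**2 + 1851 = 4*(-7)**2 + 1851 = 4*49 + 1851 = 196 + 1851 = 2047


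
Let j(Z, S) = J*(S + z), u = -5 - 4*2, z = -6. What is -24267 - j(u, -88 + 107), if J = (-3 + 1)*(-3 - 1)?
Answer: -24371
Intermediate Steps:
u = -13 (u = -5 - 8 = -13)
J = 8 (J = -2*(-4) = 8)
j(Z, S) = -48 + 8*S (j(Z, S) = 8*(S - 6) = 8*(-6 + S) = -48 + 8*S)
-24267 - j(u, -88 + 107) = -24267 - (-48 + 8*(-88 + 107)) = -24267 - (-48 + 8*19) = -24267 - (-48 + 152) = -24267 - 1*104 = -24267 - 104 = -24371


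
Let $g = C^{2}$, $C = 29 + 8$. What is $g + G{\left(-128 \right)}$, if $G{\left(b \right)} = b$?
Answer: $1241$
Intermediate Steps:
$C = 37$
$g = 1369$ ($g = 37^{2} = 1369$)
$g + G{\left(-128 \right)} = 1369 - 128 = 1241$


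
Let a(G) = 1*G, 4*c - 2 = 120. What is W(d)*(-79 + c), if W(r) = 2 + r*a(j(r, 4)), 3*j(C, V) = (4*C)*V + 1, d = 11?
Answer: -63147/2 ≈ -31574.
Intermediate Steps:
c = 61/2 (c = ½ + (¼)*120 = ½ + 30 = 61/2 ≈ 30.500)
j(C, V) = ⅓ + 4*C*V/3 (j(C, V) = ((4*C)*V + 1)/3 = (4*C*V + 1)/3 = (1 + 4*C*V)/3 = ⅓ + 4*C*V/3)
a(G) = G
W(r) = 2 + r*(⅓ + 16*r/3) (W(r) = 2 + r*(⅓ + (4/3)*r*4) = 2 + r*(⅓ + 16*r/3))
W(d)*(-79 + c) = (2 + (⅓)*11*(1 + 16*11))*(-79 + 61/2) = (2 + (⅓)*11*(1 + 176))*(-97/2) = (2 + (⅓)*11*177)*(-97/2) = (2 + 649)*(-97/2) = 651*(-97/2) = -63147/2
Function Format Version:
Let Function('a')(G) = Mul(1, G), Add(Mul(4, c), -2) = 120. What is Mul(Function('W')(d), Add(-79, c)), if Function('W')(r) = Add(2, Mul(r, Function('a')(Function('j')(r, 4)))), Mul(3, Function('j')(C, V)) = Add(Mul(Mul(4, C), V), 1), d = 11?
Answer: Rational(-63147, 2) ≈ -31574.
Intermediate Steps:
c = Rational(61, 2) (c = Add(Rational(1, 2), Mul(Rational(1, 4), 120)) = Add(Rational(1, 2), 30) = Rational(61, 2) ≈ 30.500)
Function('j')(C, V) = Add(Rational(1, 3), Mul(Rational(4, 3), C, V)) (Function('j')(C, V) = Mul(Rational(1, 3), Add(Mul(Mul(4, C), V), 1)) = Mul(Rational(1, 3), Add(Mul(4, C, V), 1)) = Mul(Rational(1, 3), Add(1, Mul(4, C, V))) = Add(Rational(1, 3), Mul(Rational(4, 3), C, V)))
Function('a')(G) = G
Function('W')(r) = Add(2, Mul(r, Add(Rational(1, 3), Mul(Rational(16, 3), r)))) (Function('W')(r) = Add(2, Mul(r, Add(Rational(1, 3), Mul(Rational(4, 3), r, 4)))) = Add(2, Mul(r, Add(Rational(1, 3), Mul(Rational(16, 3), r)))))
Mul(Function('W')(d), Add(-79, c)) = Mul(Add(2, Mul(Rational(1, 3), 11, Add(1, Mul(16, 11)))), Add(-79, Rational(61, 2))) = Mul(Add(2, Mul(Rational(1, 3), 11, Add(1, 176))), Rational(-97, 2)) = Mul(Add(2, Mul(Rational(1, 3), 11, 177)), Rational(-97, 2)) = Mul(Add(2, 649), Rational(-97, 2)) = Mul(651, Rational(-97, 2)) = Rational(-63147, 2)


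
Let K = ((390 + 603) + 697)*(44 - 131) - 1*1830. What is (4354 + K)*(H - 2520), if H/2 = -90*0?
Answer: 364155120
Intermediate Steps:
K = -148860 (K = (993 + 697)*(-87) - 1830 = 1690*(-87) - 1830 = -147030 - 1830 = -148860)
H = 0 (H = 2*(-90*0) = 2*0 = 0)
(4354 + K)*(H - 2520) = (4354 - 148860)*(0 - 2520) = -144506*(-2520) = 364155120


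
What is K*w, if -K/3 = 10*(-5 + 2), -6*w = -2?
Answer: 30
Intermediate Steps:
w = 1/3 (w = -1/6*(-2) = 1/3 ≈ 0.33333)
K = 90 (K = -30*(-5 + 2) = -30*(-3) = -3*(-30) = 90)
K*w = 90*(1/3) = 30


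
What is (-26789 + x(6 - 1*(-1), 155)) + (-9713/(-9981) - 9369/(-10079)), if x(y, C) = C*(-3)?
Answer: -2741520082430/100598499 ≈ -27252.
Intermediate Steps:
x(y, C) = -3*C
(-26789 + x(6 - 1*(-1), 155)) + (-9713/(-9981) - 9369/(-10079)) = (-26789 - 3*155) + (-9713/(-9981) - 9369/(-10079)) = (-26789 - 465) + (-9713*(-1/9981) - 9369*(-1/10079)) = -27254 + (9713/9981 + 9369/10079) = -27254 + 191409316/100598499 = -2741520082430/100598499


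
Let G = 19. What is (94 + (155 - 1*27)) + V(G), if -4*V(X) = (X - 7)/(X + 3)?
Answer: 4881/22 ≈ 221.86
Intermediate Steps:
V(X) = -(-7 + X)/(4*(3 + X)) (V(X) = -(X - 7)/(4*(X + 3)) = -(-7 + X)/(4*(3 + X)))
(94 + (155 - 1*27)) + V(G) = (94 + (155 - 1*27)) + (7 - 1*19)/(4*(3 + 19)) = (94 + (155 - 27)) + (¼)*(7 - 19)/22 = (94 + 128) + (¼)*(1/22)*(-12) = 222 - 3/22 = 4881/22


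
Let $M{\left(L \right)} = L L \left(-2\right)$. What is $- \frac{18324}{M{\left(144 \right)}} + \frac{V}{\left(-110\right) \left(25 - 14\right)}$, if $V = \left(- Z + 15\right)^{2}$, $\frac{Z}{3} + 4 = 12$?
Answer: $\frac{261289}{696960} \approx 0.3749$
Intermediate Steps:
$Z = 24$ ($Z = -12 + 3 \cdot 12 = -12 + 36 = 24$)
$M{\left(L \right)} = - 2 L^{2}$ ($M{\left(L \right)} = L^{2} \left(-2\right) = - 2 L^{2}$)
$V = 81$ ($V = \left(\left(-1\right) 24 + 15\right)^{2} = \left(-24 + 15\right)^{2} = \left(-9\right)^{2} = 81$)
$- \frac{18324}{M{\left(144 \right)}} + \frac{V}{\left(-110\right) \left(25 - 14\right)} = - \frac{18324}{\left(-2\right) 144^{2}} + \frac{81}{\left(-110\right) \left(25 - 14\right)} = - \frac{18324}{\left(-2\right) 20736} + \frac{81}{\left(-110\right) 11} = - \frac{18324}{-41472} + \frac{81}{-1210} = \left(-18324\right) \left(- \frac{1}{41472}\right) + 81 \left(- \frac{1}{1210}\right) = \frac{509}{1152} - \frac{81}{1210} = \frac{261289}{696960}$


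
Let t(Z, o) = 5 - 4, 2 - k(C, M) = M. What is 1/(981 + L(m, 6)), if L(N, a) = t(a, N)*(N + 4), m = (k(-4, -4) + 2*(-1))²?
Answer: 1/1001 ≈ 0.00099900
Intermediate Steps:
k(C, M) = 2 - M
t(Z, o) = 1
m = 16 (m = ((2 - 1*(-4)) + 2*(-1))² = ((2 + 4) - 2)² = (6 - 2)² = 4² = 16)
L(N, a) = 4 + N (L(N, a) = 1*(N + 4) = 1*(4 + N) = 4 + N)
1/(981 + L(m, 6)) = 1/(981 + (4 + 16)) = 1/(981 + 20) = 1/1001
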